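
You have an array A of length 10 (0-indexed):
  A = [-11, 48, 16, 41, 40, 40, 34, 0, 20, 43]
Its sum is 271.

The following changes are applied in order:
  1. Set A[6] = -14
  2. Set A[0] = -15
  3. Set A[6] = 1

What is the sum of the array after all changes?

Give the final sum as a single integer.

Initial sum: 271
Change 1: A[6] 34 -> -14, delta = -48, sum = 223
Change 2: A[0] -11 -> -15, delta = -4, sum = 219
Change 3: A[6] -14 -> 1, delta = 15, sum = 234

Answer: 234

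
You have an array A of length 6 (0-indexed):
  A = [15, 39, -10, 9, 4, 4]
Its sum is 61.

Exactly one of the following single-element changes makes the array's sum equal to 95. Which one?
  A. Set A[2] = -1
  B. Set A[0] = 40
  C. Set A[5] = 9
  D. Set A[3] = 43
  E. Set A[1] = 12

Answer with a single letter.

Option A: A[2] -10->-1, delta=9, new_sum=61+(9)=70
Option B: A[0] 15->40, delta=25, new_sum=61+(25)=86
Option C: A[5] 4->9, delta=5, new_sum=61+(5)=66
Option D: A[3] 9->43, delta=34, new_sum=61+(34)=95 <-- matches target
Option E: A[1] 39->12, delta=-27, new_sum=61+(-27)=34

Answer: D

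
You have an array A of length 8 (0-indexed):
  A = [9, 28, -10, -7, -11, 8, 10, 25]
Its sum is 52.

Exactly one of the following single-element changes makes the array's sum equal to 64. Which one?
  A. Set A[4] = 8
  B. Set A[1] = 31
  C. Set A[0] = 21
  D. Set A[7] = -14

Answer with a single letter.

Option A: A[4] -11->8, delta=19, new_sum=52+(19)=71
Option B: A[1] 28->31, delta=3, new_sum=52+(3)=55
Option C: A[0] 9->21, delta=12, new_sum=52+(12)=64 <-- matches target
Option D: A[7] 25->-14, delta=-39, new_sum=52+(-39)=13

Answer: C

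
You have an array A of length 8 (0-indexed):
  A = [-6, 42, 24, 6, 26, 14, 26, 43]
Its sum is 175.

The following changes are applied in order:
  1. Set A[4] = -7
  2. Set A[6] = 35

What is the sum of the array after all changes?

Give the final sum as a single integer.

Answer: 151

Derivation:
Initial sum: 175
Change 1: A[4] 26 -> -7, delta = -33, sum = 142
Change 2: A[6] 26 -> 35, delta = 9, sum = 151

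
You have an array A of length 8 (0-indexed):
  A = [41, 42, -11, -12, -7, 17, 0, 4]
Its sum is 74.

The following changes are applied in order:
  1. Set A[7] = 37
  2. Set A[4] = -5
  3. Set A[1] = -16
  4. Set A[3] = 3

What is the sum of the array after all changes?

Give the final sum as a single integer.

Answer: 66

Derivation:
Initial sum: 74
Change 1: A[7] 4 -> 37, delta = 33, sum = 107
Change 2: A[4] -7 -> -5, delta = 2, sum = 109
Change 3: A[1] 42 -> -16, delta = -58, sum = 51
Change 4: A[3] -12 -> 3, delta = 15, sum = 66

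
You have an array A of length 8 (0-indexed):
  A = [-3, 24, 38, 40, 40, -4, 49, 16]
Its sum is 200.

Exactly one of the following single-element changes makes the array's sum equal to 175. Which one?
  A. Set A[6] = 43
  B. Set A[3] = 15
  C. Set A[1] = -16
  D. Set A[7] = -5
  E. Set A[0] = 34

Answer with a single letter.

Answer: B

Derivation:
Option A: A[6] 49->43, delta=-6, new_sum=200+(-6)=194
Option B: A[3] 40->15, delta=-25, new_sum=200+(-25)=175 <-- matches target
Option C: A[1] 24->-16, delta=-40, new_sum=200+(-40)=160
Option D: A[7] 16->-5, delta=-21, new_sum=200+(-21)=179
Option E: A[0] -3->34, delta=37, new_sum=200+(37)=237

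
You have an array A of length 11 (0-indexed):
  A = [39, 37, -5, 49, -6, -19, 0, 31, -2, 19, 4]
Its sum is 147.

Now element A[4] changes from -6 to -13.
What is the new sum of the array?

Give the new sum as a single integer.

Answer: 140

Derivation:
Old value at index 4: -6
New value at index 4: -13
Delta = -13 - -6 = -7
New sum = old_sum + delta = 147 + (-7) = 140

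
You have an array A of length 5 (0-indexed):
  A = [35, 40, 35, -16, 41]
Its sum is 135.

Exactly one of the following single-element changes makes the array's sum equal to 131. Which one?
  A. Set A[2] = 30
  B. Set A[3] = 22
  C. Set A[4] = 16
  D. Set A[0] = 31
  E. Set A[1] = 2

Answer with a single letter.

Option A: A[2] 35->30, delta=-5, new_sum=135+(-5)=130
Option B: A[3] -16->22, delta=38, new_sum=135+(38)=173
Option C: A[4] 41->16, delta=-25, new_sum=135+(-25)=110
Option D: A[0] 35->31, delta=-4, new_sum=135+(-4)=131 <-- matches target
Option E: A[1] 40->2, delta=-38, new_sum=135+(-38)=97

Answer: D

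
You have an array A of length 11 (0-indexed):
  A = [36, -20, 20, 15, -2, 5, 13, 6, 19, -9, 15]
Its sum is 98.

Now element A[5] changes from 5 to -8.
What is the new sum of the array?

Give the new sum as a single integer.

Old value at index 5: 5
New value at index 5: -8
Delta = -8 - 5 = -13
New sum = old_sum + delta = 98 + (-13) = 85

Answer: 85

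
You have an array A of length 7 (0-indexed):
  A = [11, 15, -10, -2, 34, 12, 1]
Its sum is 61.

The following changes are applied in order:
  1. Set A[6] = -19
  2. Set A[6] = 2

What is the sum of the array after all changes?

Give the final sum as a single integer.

Initial sum: 61
Change 1: A[6] 1 -> -19, delta = -20, sum = 41
Change 2: A[6] -19 -> 2, delta = 21, sum = 62

Answer: 62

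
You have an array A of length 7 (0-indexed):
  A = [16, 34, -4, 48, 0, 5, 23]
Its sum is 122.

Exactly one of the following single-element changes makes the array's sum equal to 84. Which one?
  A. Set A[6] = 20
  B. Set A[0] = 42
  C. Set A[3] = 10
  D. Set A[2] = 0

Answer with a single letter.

Answer: C

Derivation:
Option A: A[6] 23->20, delta=-3, new_sum=122+(-3)=119
Option B: A[0] 16->42, delta=26, new_sum=122+(26)=148
Option C: A[3] 48->10, delta=-38, new_sum=122+(-38)=84 <-- matches target
Option D: A[2] -4->0, delta=4, new_sum=122+(4)=126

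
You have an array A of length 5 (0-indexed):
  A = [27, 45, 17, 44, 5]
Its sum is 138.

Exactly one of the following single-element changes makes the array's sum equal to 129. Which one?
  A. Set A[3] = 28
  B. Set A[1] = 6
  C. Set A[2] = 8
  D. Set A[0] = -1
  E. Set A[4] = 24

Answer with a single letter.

Answer: C

Derivation:
Option A: A[3] 44->28, delta=-16, new_sum=138+(-16)=122
Option B: A[1] 45->6, delta=-39, new_sum=138+(-39)=99
Option C: A[2] 17->8, delta=-9, new_sum=138+(-9)=129 <-- matches target
Option D: A[0] 27->-1, delta=-28, new_sum=138+(-28)=110
Option E: A[4] 5->24, delta=19, new_sum=138+(19)=157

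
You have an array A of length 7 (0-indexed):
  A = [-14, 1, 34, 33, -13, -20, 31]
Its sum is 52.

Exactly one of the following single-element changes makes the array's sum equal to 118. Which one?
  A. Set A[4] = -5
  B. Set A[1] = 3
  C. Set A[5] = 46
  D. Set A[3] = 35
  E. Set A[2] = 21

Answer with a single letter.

Answer: C

Derivation:
Option A: A[4] -13->-5, delta=8, new_sum=52+(8)=60
Option B: A[1] 1->3, delta=2, new_sum=52+(2)=54
Option C: A[5] -20->46, delta=66, new_sum=52+(66)=118 <-- matches target
Option D: A[3] 33->35, delta=2, new_sum=52+(2)=54
Option E: A[2] 34->21, delta=-13, new_sum=52+(-13)=39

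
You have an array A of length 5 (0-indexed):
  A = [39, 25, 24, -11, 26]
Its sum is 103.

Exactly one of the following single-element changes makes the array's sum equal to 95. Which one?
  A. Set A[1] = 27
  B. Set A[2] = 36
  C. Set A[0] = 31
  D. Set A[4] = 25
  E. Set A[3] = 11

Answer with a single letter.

Answer: C

Derivation:
Option A: A[1] 25->27, delta=2, new_sum=103+(2)=105
Option B: A[2] 24->36, delta=12, new_sum=103+(12)=115
Option C: A[0] 39->31, delta=-8, new_sum=103+(-8)=95 <-- matches target
Option D: A[4] 26->25, delta=-1, new_sum=103+(-1)=102
Option E: A[3] -11->11, delta=22, new_sum=103+(22)=125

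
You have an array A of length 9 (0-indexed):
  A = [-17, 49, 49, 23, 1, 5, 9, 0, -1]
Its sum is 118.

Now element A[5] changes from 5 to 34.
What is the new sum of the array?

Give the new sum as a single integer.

Answer: 147

Derivation:
Old value at index 5: 5
New value at index 5: 34
Delta = 34 - 5 = 29
New sum = old_sum + delta = 118 + (29) = 147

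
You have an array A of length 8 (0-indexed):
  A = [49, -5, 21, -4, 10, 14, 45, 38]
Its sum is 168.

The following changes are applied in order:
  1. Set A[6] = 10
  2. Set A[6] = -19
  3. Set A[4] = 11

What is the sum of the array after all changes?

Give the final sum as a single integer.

Initial sum: 168
Change 1: A[6] 45 -> 10, delta = -35, sum = 133
Change 2: A[6] 10 -> -19, delta = -29, sum = 104
Change 3: A[4] 10 -> 11, delta = 1, sum = 105

Answer: 105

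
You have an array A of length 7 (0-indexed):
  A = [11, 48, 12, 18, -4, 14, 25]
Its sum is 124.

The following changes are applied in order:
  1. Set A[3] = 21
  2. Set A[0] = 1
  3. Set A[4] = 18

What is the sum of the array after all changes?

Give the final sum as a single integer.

Answer: 139

Derivation:
Initial sum: 124
Change 1: A[3] 18 -> 21, delta = 3, sum = 127
Change 2: A[0] 11 -> 1, delta = -10, sum = 117
Change 3: A[4] -4 -> 18, delta = 22, sum = 139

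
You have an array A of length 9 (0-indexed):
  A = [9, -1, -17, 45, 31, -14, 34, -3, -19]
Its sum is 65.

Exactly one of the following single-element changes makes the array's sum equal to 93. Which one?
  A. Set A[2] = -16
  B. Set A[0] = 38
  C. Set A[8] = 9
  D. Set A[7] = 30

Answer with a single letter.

Answer: C

Derivation:
Option A: A[2] -17->-16, delta=1, new_sum=65+(1)=66
Option B: A[0] 9->38, delta=29, new_sum=65+(29)=94
Option C: A[8] -19->9, delta=28, new_sum=65+(28)=93 <-- matches target
Option D: A[7] -3->30, delta=33, new_sum=65+(33)=98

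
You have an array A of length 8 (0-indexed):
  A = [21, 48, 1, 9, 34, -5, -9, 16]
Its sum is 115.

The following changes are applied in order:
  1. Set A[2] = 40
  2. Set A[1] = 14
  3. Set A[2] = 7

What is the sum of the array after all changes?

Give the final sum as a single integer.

Initial sum: 115
Change 1: A[2] 1 -> 40, delta = 39, sum = 154
Change 2: A[1] 48 -> 14, delta = -34, sum = 120
Change 3: A[2] 40 -> 7, delta = -33, sum = 87

Answer: 87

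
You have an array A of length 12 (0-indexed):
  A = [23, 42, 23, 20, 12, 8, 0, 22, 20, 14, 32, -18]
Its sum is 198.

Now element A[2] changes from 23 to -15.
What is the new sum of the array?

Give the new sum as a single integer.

Answer: 160

Derivation:
Old value at index 2: 23
New value at index 2: -15
Delta = -15 - 23 = -38
New sum = old_sum + delta = 198 + (-38) = 160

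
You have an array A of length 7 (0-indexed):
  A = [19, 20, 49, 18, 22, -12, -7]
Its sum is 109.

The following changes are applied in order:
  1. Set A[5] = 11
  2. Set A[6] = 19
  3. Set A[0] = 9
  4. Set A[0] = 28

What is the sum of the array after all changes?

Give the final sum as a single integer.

Answer: 167

Derivation:
Initial sum: 109
Change 1: A[5] -12 -> 11, delta = 23, sum = 132
Change 2: A[6] -7 -> 19, delta = 26, sum = 158
Change 3: A[0] 19 -> 9, delta = -10, sum = 148
Change 4: A[0] 9 -> 28, delta = 19, sum = 167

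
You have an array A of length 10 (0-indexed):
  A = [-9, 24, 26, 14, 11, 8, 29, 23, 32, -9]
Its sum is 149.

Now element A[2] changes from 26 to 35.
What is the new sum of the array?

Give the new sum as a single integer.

Answer: 158

Derivation:
Old value at index 2: 26
New value at index 2: 35
Delta = 35 - 26 = 9
New sum = old_sum + delta = 149 + (9) = 158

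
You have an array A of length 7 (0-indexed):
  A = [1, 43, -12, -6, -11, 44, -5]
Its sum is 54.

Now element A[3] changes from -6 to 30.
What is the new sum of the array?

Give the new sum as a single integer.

Old value at index 3: -6
New value at index 3: 30
Delta = 30 - -6 = 36
New sum = old_sum + delta = 54 + (36) = 90

Answer: 90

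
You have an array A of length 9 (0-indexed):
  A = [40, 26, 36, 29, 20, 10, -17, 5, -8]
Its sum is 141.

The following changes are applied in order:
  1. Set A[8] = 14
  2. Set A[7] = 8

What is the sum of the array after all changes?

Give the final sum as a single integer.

Initial sum: 141
Change 1: A[8] -8 -> 14, delta = 22, sum = 163
Change 2: A[7] 5 -> 8, delta = 3, sum = 166

Answer: 166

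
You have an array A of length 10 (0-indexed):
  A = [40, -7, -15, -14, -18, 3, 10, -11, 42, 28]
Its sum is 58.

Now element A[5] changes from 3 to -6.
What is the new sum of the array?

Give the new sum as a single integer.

Answer: 49

Derivation:
Old value at index 5: 3
New value at index 5: -6
Delta = -6 - 3 = -9
New sum = old_sum + delta = 58 + (-9) = 49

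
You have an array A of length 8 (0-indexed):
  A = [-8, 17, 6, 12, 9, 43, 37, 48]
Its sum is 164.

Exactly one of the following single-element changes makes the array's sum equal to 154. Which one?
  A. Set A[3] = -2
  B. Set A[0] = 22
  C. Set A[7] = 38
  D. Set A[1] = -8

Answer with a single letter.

Answer: C

Derivation:
Option A: A[3] 12->-2, delta=-14, new_sum=164+(-14)=150
Option B: A[0] -8->22, delta=30, new_sum=164+(30)=194
Option C: A[7] 48->38, delta=-10, new_sum=164+(-10)=154 <-- matches target
Option D: A[1] 17->-8, delta=-25, new_sum=164+(-25)=139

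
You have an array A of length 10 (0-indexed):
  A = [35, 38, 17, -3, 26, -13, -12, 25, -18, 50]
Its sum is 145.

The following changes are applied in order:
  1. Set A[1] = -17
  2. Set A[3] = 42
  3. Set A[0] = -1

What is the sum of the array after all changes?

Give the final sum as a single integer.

Initial sum: 145
Change 1: A[1] 38 -> -17, delta = -55, sum = 90
Change 2: A[3] -3 -> 42, delta = 45, sum = 135
Change 3: A[0] 35 -> -1, delta = -36, sum = 99

Answer: 99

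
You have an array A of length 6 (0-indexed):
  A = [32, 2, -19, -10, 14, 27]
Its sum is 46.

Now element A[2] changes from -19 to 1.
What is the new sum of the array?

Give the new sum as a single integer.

Old value at index 2: -19
New value at index 2: 1
Delta = 1 - -19 = 20
New sum = old_sum + delta = 46 + (20) = 66

Answer: 66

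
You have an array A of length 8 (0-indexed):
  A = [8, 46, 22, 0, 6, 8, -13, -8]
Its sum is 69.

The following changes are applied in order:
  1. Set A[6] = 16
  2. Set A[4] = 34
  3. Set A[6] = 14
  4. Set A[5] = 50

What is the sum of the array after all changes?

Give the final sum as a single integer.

Answer: 166

Derivation:
Initial sum: 69
Change 1: A[6] -13 -> 16, delta = 29, sum = 98
Change 2: A[4] 6 -> 34, delta = 28, sum = 126
Change 3: A[6] 16 -> 14, delta = -2, sum = 124
Change 4: A[5] 8 -> 50, delta = 42, sum = 166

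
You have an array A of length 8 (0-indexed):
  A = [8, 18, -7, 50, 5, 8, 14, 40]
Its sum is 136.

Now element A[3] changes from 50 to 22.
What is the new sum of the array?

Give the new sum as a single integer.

Answer: 108

Derivation:
Old value at index 3: 50
New value at index 3: 22
Delta = 22 - 50 = -28
New sum = old_sum + delta = 136 + (-28) = 108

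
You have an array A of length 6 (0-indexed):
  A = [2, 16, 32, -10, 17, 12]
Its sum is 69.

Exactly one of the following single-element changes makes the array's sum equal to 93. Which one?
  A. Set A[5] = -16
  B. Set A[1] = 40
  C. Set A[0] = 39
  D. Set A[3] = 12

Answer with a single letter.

Answer: B

Derivation:
Option A: A[5] 12->-16, delta=-28, new_sum=69+(-28)=41
Option B: A[1] 16->40, delta=24, new_sum=69+(24)=93 <-- matches target
Option C: A[0] 2->39, delta=37, new_sum=69+(37)=106
Option D: A[3] -10->12, delta=22, new_sum=69+(22)=91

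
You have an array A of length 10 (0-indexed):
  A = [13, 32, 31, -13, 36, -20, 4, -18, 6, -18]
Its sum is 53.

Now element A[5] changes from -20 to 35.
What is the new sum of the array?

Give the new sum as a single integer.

Old value at index 5: -20
New value at index 5: 35
Delta = 35 - -20 = 55
New sum = old_sum + delta = 53 + (55) = 108

Answer: 108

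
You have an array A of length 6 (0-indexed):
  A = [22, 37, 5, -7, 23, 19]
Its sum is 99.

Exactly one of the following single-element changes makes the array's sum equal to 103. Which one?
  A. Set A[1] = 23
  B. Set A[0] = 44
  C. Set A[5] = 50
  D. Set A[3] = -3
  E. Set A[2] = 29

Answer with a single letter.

Option A: A[1] 37->23, delta=-14, new_sum=99+(-14)=85
Option B: A[0] 22->44, delta=22, new_sum=99+(22)=121
Option C: A[5] 19->50, delta=31, new_sum=99+(31)=130
Option D: A[3] -7->-3, delta=4, new_sum=99+(4)=103 <-- matches target
Option E: A[2] 5->29, delta=24, new_sum=99+(24)=123

Answer: D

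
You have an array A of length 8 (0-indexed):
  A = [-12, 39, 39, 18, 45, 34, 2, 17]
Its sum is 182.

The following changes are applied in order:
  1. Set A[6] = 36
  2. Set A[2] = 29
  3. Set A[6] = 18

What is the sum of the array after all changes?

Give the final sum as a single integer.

Initial sum: 182
Change 1: A[6] 2 -> 36, delta = 34, sum = 216
Change 2: A[2] 39 -> 29, delta = -10, sum = 206
Change 3: A[6] 36 -> 18, delta = -18, sum = 188

Answer: 188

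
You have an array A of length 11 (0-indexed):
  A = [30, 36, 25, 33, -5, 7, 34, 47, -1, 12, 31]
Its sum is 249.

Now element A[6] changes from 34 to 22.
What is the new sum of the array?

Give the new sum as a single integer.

Answer: 237

Derivation:
Old value at index 6: 34
New value at index 6: 22
Delta = 22 - 34 = -12
New sum = old_sum + delta = 249 + (-12) = 237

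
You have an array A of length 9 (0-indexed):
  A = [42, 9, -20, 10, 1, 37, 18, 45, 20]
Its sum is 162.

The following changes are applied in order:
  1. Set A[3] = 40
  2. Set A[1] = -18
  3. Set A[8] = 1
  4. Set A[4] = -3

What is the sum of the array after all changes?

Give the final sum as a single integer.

Answer: 142

Derivation:
Initial sum: 162
Change 1: A[3] 10 -> 40, delta = 30, sum = 192
Change 2: A[1] 9 -> -18, delta = -27, sum = 165
Change 3: A[8] 20 -> 1, delta = -19, sum = 146
Change 4: A[4] 1 -> -3, delta = -4, sum = 142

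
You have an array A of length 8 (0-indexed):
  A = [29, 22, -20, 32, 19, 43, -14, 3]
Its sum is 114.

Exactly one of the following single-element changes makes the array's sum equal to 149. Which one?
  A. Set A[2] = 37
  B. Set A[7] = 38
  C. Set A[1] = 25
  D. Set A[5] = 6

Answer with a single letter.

Answer: B

Derivation:
Option A: A[2] -20->37, delta=57, new_sum=114+(57)=171
Option B: A[7] 3->38, delta=35, new_sum=114+(35)=149 <-- matches target
Option C: A[1] 22->25, delta=3, new_sum=114+(3)=117
Option D: A[5] 43->6, delta=-37, new_sum=114+(-37)=77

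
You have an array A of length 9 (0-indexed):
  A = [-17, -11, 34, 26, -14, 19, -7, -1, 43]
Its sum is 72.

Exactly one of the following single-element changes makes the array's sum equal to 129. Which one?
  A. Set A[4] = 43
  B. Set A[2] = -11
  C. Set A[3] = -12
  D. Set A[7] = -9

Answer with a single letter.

Answer: A

Derivation:
Option A: A[4] -14->43, delta=57, new_sum=72+(57)=129 <-- matches target
Option B: A[2] 34->-11, delta=-45, new_sum=72+(-45)=27
Option C: A[3] 26->-12, delta=-38, new_sum=72+(-38)=34
Option D: A[7] -1->-9, delta=-8, new_sum=72+(-8)=64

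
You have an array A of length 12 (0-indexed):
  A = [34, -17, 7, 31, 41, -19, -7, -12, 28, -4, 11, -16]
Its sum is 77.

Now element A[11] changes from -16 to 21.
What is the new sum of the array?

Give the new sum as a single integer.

Old value at index 11: -16
New value at index 11: 21
Delta = 21 - -16 = 37
New sum = old_sum + delta = 77 + (37) = 114

Answer: 114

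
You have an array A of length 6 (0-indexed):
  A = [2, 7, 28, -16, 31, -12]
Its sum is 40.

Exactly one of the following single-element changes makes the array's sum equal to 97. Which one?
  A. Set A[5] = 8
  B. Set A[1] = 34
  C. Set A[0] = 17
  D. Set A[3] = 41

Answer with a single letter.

Option A: A[5] -12->8, delta=20, new_sum=40+(20)=60
Option B: A[1] 7->34, delta=27, new_sum=40+(27)=67
Option C: A[0] 2->17, delta=15, new_sum=40+(15)=55
Option D: A[3] -16->41, delta=57, new_sum=40+(57)=97 <-- matches target

Answer: D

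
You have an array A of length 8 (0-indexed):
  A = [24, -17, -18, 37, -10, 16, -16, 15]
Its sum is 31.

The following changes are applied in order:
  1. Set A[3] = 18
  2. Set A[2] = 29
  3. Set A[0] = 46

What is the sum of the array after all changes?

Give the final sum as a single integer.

Answer: 81

Derivation:
Initial sum: 31
Change 1: A[3] 37 -> 18, delta = -19, sum = 12
Change 2: A[2] -18 -> 29, delta = 47, sum = 59
Change 3: A[0] 24 -> 46, delta = 22, sum = 81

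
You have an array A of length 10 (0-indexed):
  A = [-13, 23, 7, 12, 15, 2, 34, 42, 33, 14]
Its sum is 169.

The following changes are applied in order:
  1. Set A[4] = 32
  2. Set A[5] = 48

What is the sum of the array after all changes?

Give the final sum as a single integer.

Initial sum: 169
Change 1: A[4] 15 -> 32, delta = 17, sum = 186
Change 2: A[5] 2 -> 48, delta = 46, sum = 232

Answer: 232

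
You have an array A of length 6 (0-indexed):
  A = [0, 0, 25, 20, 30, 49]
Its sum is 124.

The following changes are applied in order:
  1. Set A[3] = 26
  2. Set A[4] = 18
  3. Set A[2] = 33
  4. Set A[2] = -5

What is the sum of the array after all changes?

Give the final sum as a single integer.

Initial sum: 124
Change 1: A[3] 20 -> 26, delta = 6, sum = 130
Change 2: A[4] 30 -> 18, delta = -12, sum = 118
Change 3: A[2] 25 -> 33, delta = 8, sum = 126
Change 4: A[2] 33 -> -5, delta = -38, sum = 88

Answer: 88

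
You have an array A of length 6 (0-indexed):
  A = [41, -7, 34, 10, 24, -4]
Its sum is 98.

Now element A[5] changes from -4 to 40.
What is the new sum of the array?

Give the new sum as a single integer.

Answer: 142

Derivation:
Old value at index 5: -4
New value at index 5: 40
Delta = 40 - -4 = 44
New sum = old_sum + delta = 98 + (44) = 142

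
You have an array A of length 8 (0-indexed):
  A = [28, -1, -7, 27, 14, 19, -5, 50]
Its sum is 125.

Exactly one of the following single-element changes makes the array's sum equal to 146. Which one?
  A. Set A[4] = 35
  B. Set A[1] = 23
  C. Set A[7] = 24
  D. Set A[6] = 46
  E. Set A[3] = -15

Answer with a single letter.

Option A: A[4] 14->35, delta=21, new_sum=125+(21)=146 <-- matches target
Option B: A[1] -1->23, delta=24, new_sum=125+(24)=149
Option C: A[7] 50->24, delta=-26, new_sum=125+(-26)=99
Option D: A[6] -5->46, delta=51, new_sum=125+(51)=176
Option E: A[3] 27->-15, delta=-42, new_sum=125+(-42)=83

Answer: A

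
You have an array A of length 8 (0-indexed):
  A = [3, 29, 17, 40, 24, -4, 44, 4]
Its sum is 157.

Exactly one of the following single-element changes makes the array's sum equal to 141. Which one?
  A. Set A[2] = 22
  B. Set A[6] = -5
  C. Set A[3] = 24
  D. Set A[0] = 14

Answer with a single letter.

Option A: A[2] 17->22, delta=5, new_sum=157+(5)=162
Option B: A[6] 44->-5, delta=-49, new_sum=157+(-49)=108
Option C: A[3] 40->24, delta=-16, new_sum=157+(-16)=141 <-- matches target
Option D: A[0] 3->14, delta=11, new_sum=157+(11)=168

Answer: C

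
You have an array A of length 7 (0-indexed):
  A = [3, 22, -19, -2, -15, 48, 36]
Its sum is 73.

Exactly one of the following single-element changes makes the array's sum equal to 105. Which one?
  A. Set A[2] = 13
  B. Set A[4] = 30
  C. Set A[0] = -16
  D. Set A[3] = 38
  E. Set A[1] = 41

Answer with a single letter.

Answer: A

Derivation:
Option A: A[2] -19->13, delta=32, new_sum=73+(32)=105 <-- matches target
Option B: A[4] -15->30, delta=45, new_sum=73+(45)=118
Option C: A[0] 3->-16, delta=-19, new_sum=73+(-19)=54
Option D: A[3] -2->38, delta=40, new_sum=73+(40)=113
Option E: A[1] 22->41, delta=19, new_sum=73+(19)=92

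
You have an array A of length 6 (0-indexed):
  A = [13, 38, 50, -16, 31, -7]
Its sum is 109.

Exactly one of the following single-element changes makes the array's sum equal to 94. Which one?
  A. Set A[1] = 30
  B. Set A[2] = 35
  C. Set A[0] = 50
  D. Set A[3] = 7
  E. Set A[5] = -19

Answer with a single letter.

Option A: A[1] 38->30, delta=-8, new_sum=109+(-8)=101
Option B: A[2] 50->35, delta=-15, new_sum=109+(-15)=94 <-- matches target
Option C: A[0] 13->50, delta=37, new_sum=109+(37)=146
Option D: A[3] -16->7, delta=23, new_sum=109+(23)=132
Option E: A[5] -7->-19, delta=-12, new_sum=109+(-12)=97

Answer: B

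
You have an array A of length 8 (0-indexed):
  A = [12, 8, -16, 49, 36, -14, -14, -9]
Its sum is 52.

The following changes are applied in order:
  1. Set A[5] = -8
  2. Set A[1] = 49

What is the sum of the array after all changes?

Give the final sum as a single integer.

Initial sum: 52
Change 1: A[5] -14 -> -8, delta = 6, sum = 58
Change 2: A[1] 8 -> 49, delta = 41, sum = 99

Answer: 99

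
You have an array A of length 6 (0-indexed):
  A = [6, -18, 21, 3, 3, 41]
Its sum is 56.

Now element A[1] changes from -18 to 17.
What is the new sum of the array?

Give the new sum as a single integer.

Old value at index 1: -18
New value at index 1: 17
Delta = 17 - -18 = 35
New sum = old_sum + delta = 56 + (35) = 91

Answer: 91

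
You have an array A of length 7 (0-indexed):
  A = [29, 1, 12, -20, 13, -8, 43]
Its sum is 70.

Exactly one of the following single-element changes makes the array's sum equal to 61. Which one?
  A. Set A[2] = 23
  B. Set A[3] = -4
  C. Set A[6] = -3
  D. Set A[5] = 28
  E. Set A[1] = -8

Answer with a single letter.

Option A: A[2] 12->23, delta=11, new_sum=70+(11)=81
Option B: A[3] -20->-4, delta=16, new_sum=70+(16)=86
Option C: A[6] 43->-3, delta=-46, new_sum=70+(-46)=24
Option D: A[5] -8->28, delta=36, new_sum=70+(36)=106
Option E: A[1] 1->-8, delta=-9, new_sum=70+(-9)=61 <-- matches target

Answer: E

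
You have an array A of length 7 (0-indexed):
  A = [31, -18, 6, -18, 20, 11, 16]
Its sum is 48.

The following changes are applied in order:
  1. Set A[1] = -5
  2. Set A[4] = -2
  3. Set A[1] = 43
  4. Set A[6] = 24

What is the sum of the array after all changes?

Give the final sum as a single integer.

Initial sum: 48
Change 1: A[1] -18 -> -5, delta = 13, sum = 61
Change 2: A[4] 20 -> -2, delta = -22, sum = 39
Change 3: A[1] -5 -> 43, delta = 48, sum = 87
Change 4: A[6] 16 -> 24, delta = 8, sum = 95

Answer: 95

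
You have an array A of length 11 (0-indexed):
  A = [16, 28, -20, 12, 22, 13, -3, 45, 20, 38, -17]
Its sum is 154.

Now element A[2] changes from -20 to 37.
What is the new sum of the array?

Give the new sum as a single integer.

Old value at index 2: -20
New value at index 2: 37
Delta = 37 - -20 = 57
New sum = old_sum + delta = 154 + (57) = 211

Answer: 211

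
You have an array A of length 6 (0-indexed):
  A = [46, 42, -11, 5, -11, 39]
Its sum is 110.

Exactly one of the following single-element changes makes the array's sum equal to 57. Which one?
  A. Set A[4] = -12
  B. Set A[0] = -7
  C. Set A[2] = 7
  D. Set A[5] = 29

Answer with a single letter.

Option A: A[4] -11->-12, delta=-1, new_sum=110+(-1)=109
Option B: A[0] 46->-7, delta=-53, new_sum=110+(-53)=57 <-- matches target
Option C: A[2] -11->7, delta=18, new_sum=110+(18)=128
Option D: A[5] 39->29, delta=-10, new_sum=110+(-10)=100

Answer: B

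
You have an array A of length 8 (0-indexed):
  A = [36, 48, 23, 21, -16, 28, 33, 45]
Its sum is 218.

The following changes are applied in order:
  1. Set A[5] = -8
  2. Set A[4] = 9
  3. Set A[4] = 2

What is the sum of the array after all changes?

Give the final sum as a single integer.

Initial sum: 218
Change 1: A[5] 28 -> -8, delta = -36, sum = 182
Change 2: A[4] -16 -> 9, delta = 25, sum = 207
Change 3: A[4] 9 -> 2, delta = -7, sum = 200

Answer: 200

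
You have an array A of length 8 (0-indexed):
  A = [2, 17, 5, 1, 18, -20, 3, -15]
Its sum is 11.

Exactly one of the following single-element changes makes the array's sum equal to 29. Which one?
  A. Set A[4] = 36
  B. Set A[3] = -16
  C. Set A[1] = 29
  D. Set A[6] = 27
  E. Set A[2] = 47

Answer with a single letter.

Option A: A[4] 18->36, delta=18, new_sum=11+(18)=29 <-- matches target
Option B: A[3] 1->-16, delta=-17, new_sum=11+(-17)=-6
Option C: A[1] 17->29, delta=12, new_sum=11+(12)=23
Option D: A[6] 3->27, delta=24, new_sum=11+(24)=35
Option E: A[2] 5->47, delta=42, new_sum=11+(42)=53

Answer: A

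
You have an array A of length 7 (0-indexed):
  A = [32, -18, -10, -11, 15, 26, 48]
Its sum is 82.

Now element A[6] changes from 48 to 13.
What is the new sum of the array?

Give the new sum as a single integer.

Answer: 47

Derivation:
Old value at index 6: 48
New value at index 6: 13
Delta = 13 - 48 = -35
New sum = old_sum + delta = 82 + (-35) = 47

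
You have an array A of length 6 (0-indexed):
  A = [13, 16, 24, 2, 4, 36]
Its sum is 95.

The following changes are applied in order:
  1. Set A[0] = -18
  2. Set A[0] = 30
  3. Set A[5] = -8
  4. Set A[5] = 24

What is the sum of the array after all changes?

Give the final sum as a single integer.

Answer: 100

Derivation:
Initial sum: 95
Change 1: A[0] 13 -> -18, delta = -31, sum = 64
Change 2: A[0] -18 -> 30, delta = 48, sum = 112
Change 3: A[5] 36 -> -8, delta = -44, sum = 68
Change 4: A[5] -8 -> 24, delta = 32, sum = 100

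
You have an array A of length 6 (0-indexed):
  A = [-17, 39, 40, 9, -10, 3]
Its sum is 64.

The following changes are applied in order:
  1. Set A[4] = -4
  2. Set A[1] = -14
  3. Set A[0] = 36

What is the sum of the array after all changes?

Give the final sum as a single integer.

Answer: 70

Derivation:
Initial sum: 64
Change 1: A[4] -10 -> -4, delta = 6, sum = 70
Change 2: A[1] 39 -> -14, delta = -53, sum = 17
Change 3: A[0] -17 -> 36, delta = 53, sum = 70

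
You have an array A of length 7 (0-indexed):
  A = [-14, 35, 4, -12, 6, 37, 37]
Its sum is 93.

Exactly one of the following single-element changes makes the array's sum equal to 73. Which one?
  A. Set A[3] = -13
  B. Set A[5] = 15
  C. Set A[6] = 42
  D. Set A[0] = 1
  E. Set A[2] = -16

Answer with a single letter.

Answer: E

Derivation:
Option A: A[3] -12->-13, delta=-1, new_sum=93+(-1)=92
Option B: A[5] 37->15, delta=-22, new_sum=93+(-22)=71
Option C: A[6] 37->42, delta=5, new_sum=93+(5)=98
Option D: A[0] -14->1, delta=15, new_sum=93+(15)=108
Option E: A[2] 4->-16, delta=-20, new_sum=93+(-20)=73 <-- matches target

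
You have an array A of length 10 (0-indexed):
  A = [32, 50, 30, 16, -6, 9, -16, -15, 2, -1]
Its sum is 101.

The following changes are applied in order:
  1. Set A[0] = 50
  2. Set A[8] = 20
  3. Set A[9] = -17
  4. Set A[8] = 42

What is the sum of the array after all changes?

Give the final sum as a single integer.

Answer: 143

Derivation:
Initial sum: 101
Change 1: A[0] 32 -> 50, delta = 18, sum = 119
Change 2: A[8] 2 -> 20, delta = 18, sum = 137
Change 3: A[9] -1 -> -17, delta = -16, sum = 121
Change 4: A[8] 20 -> 42, delta = 22, sum = 143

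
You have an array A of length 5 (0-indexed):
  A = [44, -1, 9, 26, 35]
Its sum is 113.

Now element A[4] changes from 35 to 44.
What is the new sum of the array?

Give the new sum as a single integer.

Answer: 122

Derivation:
Old value at index 4: 35
New value at index 4: 44
Delta = 44 - 35 = 9
New sum = old_sum + delta = 113 + (9) = 122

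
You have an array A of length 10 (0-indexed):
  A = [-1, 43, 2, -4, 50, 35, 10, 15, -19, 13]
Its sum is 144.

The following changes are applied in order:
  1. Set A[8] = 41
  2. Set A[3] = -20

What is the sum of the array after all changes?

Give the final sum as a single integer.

Initial sum: 144
Change 1: A[8] -19 -> 41, delta = 60, sum = 204
Change 2: A[3] -4 -> -20, delta = -16, sum = 188

Answer: 188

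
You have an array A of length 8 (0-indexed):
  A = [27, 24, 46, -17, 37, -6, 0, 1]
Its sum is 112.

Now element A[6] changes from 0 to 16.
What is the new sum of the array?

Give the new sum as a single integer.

Old value at index 6: 0
New value at index 6: 16
Delta = 16 - 0 = 16
New sum = old_sum + delta = 112 + (16) = 128

Answer: 128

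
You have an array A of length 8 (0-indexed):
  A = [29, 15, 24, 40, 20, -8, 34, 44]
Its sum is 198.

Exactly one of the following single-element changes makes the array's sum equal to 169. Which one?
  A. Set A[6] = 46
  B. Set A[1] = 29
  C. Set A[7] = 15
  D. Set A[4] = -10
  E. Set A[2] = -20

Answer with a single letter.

Option A: A[6] 34->46, delta=12, new_sum=198+(12)=210
Option B: A[1] 15->29, delta=14, new_sum=198+(14)=212
Option C: A[7] 44->15, delta=-29, new_sum=198+(-29)=169 <-- matches target
Option D: A[4] 20->-10, delta=-30, new_sum=198+(-30)=168
Option E: A[2] 24->-20, delta=-44, new_sum=198+(-44)=154

Answer: C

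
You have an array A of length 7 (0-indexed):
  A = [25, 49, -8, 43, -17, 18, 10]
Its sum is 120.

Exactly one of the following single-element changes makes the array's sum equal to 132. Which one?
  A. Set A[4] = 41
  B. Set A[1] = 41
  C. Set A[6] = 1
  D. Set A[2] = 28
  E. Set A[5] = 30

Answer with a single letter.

Option A: A[4] -17->41, delta=58, new_sum=120+(58)=178
Option B: A[1] 49->41, delta=-8, new_sum=120+(-8)=112
Option C: A[6] 10->1, delta=-9, new_sum=120+(-9)=111
Option D: A[2] -8->28, delta=36, new_sum=120+(36)=156
Option E: A[5] 18->30, delta=12, new_sum=120+(12)=132 <-- matches target

Answer: E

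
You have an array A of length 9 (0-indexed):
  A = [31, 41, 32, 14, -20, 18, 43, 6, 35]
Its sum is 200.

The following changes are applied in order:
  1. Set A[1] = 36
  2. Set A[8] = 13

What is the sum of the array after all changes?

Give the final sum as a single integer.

Answer: 173

Derivation:
Initial sum: 200
Change 1: A[1] 41 -> 36, delta = -5, sum = 195
Change 2: A[8] 35 -> 13, delta = -22, sum = 173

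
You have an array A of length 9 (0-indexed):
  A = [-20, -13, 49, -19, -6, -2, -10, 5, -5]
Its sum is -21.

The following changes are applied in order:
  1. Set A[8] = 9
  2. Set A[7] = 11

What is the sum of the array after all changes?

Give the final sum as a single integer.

Initial sum: -21
Change 1: A[8] -5 -> 9, delta = 14, sum = -7
Change 2: A[7] 5 -> 11, delta = 6, sum = -1

Answer: -1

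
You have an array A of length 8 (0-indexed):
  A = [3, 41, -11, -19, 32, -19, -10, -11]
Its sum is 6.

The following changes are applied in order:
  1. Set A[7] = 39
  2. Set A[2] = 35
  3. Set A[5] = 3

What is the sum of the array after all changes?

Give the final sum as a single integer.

Answer: 124

Derivation:
Initial sum: 6
Change 1: A[7] -11 -> 39, delta = 50, sum = 56
Change 2: A[2] -11 -> 35, delta = 46, sum = 102
Change 3: A[5] -19 -> 3, delta = 22, sum = 124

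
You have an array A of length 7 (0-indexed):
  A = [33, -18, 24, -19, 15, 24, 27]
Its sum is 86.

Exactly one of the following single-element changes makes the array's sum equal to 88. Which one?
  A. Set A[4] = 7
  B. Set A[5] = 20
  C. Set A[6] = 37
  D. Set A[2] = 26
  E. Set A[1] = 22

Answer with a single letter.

Answer: D

Derivation:
Option A: A[4] 15->7, delta=-8, new_sum=86+(-8)=78
Option B: A[5] 24->20, delta=-4, new_sum=86+(-4)=82
Option C: A[6] 27->37, delta=10, new_sum=86+(10)=96
Option D: A[2] 24->26, delta=2, new_sum=86+(2)=88 <-- matches target
Option E: A[1] -18->22, delta=40, new_sum=86+(40)=126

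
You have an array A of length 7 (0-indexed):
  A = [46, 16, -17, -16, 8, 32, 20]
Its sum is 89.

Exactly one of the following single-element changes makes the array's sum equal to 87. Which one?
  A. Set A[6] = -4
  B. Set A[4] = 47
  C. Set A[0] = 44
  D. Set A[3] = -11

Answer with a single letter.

Answer: C

Derivation:
Option A: A[6] 20->-4, delta=-24, new_sum=89+(-24)=65
Option B: A[4] 8->47, delta=39, new_sum=89+(39)=128
Option C: A[0] 46->44, delta=-2, new_sum=89+(-2)=87 <-- matches target
Option D: A[3] -16->-11, delta=5, new_sum=89+(5)=94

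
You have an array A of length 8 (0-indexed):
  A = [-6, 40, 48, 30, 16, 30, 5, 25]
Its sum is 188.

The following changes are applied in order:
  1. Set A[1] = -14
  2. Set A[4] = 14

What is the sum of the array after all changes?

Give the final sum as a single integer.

Answer: 132

Derivation:
Initial sum: 188
Change 1: A[1] 40 -> -14, delta = -54, sum = 134
Change 2: A[4] 16 -> 14, delta = -2, sum = 132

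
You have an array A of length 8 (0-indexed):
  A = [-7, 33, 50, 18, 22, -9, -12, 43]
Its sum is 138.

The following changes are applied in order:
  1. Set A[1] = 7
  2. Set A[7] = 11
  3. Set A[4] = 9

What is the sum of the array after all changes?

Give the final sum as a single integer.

Answer: 67

Derivation:
Initial sum: 138
Change 1: A[1] 33 -> 7, delta = -26, sum = 112
Change 2: A[7] 43 -> 11, delta = -32, sum = 80
Change 3: A[4] 22 -> 9, delta = -13, sum = 67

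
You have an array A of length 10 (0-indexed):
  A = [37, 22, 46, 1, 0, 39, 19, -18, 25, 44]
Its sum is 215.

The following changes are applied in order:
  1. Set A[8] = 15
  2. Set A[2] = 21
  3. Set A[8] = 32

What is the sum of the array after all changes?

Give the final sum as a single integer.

Answer: 197

Derivation:
Initial sum: 215
Change 1: A[8] 25 -> 15, delta = -10, sum = 205
Change 2: A[2] 46 -> 21, delta = -25, sum = 180
Change 3: A[8] 15 -> 32, delta = 17, sum = 197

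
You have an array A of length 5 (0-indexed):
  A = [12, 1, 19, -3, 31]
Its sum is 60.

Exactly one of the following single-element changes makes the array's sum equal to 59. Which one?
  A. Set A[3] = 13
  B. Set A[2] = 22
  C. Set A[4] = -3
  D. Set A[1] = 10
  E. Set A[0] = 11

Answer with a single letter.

Answer: E

Derivation:
Option A: A[3] -3->13, delta=16, new_sum=60+(16)=76
Option B: A[2] 19->22, delta=3, new_sum=60+(3)=63
Option C: A[4] 31->-3, delta=-34, new_sum=60+(-34)=26
Option D: A[1] 1->10, delta=9, new_sum=60+(9)=69
Option E: A[0] 12->11, delta=-1, new_sum=60+(-1)=59 <-- matches target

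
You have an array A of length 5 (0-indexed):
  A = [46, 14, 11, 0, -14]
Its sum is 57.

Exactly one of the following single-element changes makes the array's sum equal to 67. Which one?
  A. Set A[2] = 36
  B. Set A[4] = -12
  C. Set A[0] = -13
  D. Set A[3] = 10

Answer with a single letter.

Option A: A[2] 11->36, delta=25, new_sum=57+(25)=82
Option B: A[4] -14->-12, delta=2, new_sum=57+(2)=59
Option C: A[0] 46->-13, delta=-59, new_sum=57+(-59)=-2
Option D: A[3] 0->10, delta=10, new_sum=57+(10)=67 <-- matches target

Answer: D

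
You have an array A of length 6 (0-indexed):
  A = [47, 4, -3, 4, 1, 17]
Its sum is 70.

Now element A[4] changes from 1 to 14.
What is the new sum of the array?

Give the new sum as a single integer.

Old value at index 4: 1
New value at index 4: 14
Delta = 14 - 1 = 13
New sum = old_sum + delta = 70 + (13) = 83

Answer: 83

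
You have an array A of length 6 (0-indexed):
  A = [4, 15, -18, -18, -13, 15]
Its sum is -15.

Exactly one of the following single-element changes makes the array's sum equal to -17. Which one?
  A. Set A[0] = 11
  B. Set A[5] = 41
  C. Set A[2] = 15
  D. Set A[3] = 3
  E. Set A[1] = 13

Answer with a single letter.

Answer: E

Derivation:
Option A: A[0] 4->11, delta=7, new_sum=-15+(7)=-8
Option B: A[5] 15->41, delta=26, new_sum=-15+(26)=11
Option C: A[2] -18->15, delta=33, new_sum=-15+(33)=18
Option D: A[3] -18->3, delta=21, new_sum=-15+(21)=6
Option E: A[1] 15->13, delta=-2, new_sum=-15+(-2)=-17 <-- matches target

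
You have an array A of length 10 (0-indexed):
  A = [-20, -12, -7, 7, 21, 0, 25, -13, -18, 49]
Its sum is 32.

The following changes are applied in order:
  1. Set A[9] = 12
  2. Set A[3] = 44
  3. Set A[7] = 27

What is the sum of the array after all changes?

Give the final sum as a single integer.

Answer: 72

Derivation:
Initial sum: 32
Change 1: A[9] 49 -> 12, delta = -37, sum = -5
Change 2: A[3] 7 -> 44, delta = 37, sum = 32
Change 3: A[7] -13 -> 27, delta = 40, sum = 72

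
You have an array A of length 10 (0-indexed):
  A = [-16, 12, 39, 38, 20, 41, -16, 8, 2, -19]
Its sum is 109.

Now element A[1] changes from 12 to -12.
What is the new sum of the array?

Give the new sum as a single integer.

Answer: 85

Derivation:
Old value at index 1: 12
New value at index 1: -12
Delta = -12 - 12 = -24
New sum = old_sum + delta = 109 + (-24) = 85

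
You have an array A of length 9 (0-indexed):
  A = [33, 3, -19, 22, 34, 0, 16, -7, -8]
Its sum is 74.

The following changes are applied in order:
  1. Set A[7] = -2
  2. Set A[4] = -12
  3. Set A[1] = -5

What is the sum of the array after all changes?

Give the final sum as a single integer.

Initial sum: 74
Change 1: A[7] -7 -> -2, delta = 5, sum = 79
Change 2: A[4] 34 -> -12, delta = -46, sum = 33
Change 3: A[1] 3 -> -5, delta = -8, sum = 25

Answer: 25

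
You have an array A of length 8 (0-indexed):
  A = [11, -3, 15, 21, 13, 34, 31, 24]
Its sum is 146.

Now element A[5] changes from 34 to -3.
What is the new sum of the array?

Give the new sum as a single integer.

Old value at index 5: 34
New value at index 5: -3
Delta = -3 - 34 = -37
New sum = old_sum + delta = 146 + (-37) = 109

Answer: 109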